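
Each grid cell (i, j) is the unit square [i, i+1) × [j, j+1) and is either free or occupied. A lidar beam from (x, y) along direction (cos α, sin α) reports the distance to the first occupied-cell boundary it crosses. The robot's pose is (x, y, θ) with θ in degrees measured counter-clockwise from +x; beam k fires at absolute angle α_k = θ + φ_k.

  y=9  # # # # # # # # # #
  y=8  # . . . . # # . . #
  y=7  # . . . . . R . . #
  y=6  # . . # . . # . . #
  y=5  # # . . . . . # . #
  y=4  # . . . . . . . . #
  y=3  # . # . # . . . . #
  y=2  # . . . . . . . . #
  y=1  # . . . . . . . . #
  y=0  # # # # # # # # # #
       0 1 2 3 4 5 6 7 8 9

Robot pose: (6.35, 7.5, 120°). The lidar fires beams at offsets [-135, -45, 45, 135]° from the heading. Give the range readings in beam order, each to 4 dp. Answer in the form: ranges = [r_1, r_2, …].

beam 1: φ=-135°, α=345°
  direction (0.9659, -0.2588); cell (6,7); t to first gridline: x 0.6729, y 1.9319 (then +1.0353 / +3.8637)
    (7,7) via x @ 0.6729
    (8,7) via x @ 1.7082
    (8,6) via y @ 1.9319
    (9,6) via x @ 2.7435  # hit
  → r_1 = 2.7435
beam 2: φ=-45°, α=75°
  direction (0.2588, 0.9659); cell (6,7); t to first gridline: x 2.5114, y 0.5176 (then +3.8637 / +1.0353)
    (6,8) via y @ 0.5176  # hit
  → r_2 = 0.5176
beam 3: φ=45°, α=165°
  direction (-0.9659, 0.2588); cell (6,7); t to first gridline: x 0.3623, y 1.9319 (then +1.0353 / +3.8637)
    (5,7) via x @ 0.3623
    (4,7) via x @ 1.3976
    (4,8) via y @ 1.9319
    (3,8) via x @ 2.4329
    (2,8) via x @ 3.4682
    (1,8) via x @ 4.5035
    (0,8) via x @ 5.5387  # hit
  → r_3 = 5.5387
beam 4: φ=135°, α=255°
  direction (-0.2588, -0.9659); cell (6,7); t to first gridline: x 1.3523, y 0.5176 (then +3.8637 / +1.0353)
    (6,6) via y @ 0.5176  # hit
  → r_4 = 0.5176

ranges = [2.7435, 0.5176, 5.5387, 0.5176]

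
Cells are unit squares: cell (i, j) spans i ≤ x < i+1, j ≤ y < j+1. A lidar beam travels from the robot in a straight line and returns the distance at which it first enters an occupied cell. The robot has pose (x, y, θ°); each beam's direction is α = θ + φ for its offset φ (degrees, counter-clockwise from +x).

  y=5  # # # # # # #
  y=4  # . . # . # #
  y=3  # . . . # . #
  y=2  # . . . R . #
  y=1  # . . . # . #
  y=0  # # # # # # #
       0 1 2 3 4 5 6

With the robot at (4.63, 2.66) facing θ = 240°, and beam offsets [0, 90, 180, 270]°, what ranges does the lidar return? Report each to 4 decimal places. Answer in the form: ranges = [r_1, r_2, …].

ranges = [0.7621, 1.5819, 0.3926, 0.6800]

beam 1: φ=0°, α=240°
  d=(-0.5000,-0.8660)  start (4,2)  tX=1.2600 tY=0.7621  stride 1/|dx|=2.0000 1/|dy|=1.1547
    cross y-line → (4,1), t=0.7621 (wall)
  → r_1 = 0.7621
beam 2: φ=90°, α=330°
  d=(0.8660,-0.5000)  start (4,2)  tX=0.4272 tY=1.3200  stride 1/|dx|=1.1547 1/|dy|=2.0000
    cross x-line → (5,2), t=0.4272
    cross y-line → (5,1), t=1.3200
    cross x-line → (6,1), t=1.5819 (wall)
  → r_2 = 1.5819
beam 3: φ=180°, α=60°
  d=(0.5000,0.8660)  start (4,2)  tX=0.7400 tY=0.3926  stride 1/|dx|=2.0000 1/|dy|=1.1547
    cross y-line → (4,3), t=0.3926 (wall)
  → r_3 = 0.3926
beam 4: φ=270°, α=150°
  d=(-0.8660,0.5000)  start (4,2)  tX=0.7275 tY=0.6800  stride 1/|dx|=1.1547 1/|dy|=2.0000
    cross y-line → (4,3), t=0.6800 (wall)
  → r_4 = 0.6800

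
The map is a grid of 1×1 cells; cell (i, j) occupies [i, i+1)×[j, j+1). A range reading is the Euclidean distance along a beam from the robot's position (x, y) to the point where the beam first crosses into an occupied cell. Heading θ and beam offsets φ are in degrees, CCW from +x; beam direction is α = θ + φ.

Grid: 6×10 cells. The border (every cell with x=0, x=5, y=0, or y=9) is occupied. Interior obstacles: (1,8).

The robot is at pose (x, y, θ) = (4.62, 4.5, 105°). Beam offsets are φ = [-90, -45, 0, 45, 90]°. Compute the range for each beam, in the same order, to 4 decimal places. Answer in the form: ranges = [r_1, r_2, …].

beam 1: φ=-90°, α=15°
  d=(0.9659,0.2588)  start (4,4)  tX=0.3934 tY=1.9319  stride 1/|dx|=1.0353 1/|dy|=3.8637
    cross x-line → (5,4), t=0.3934 (wall)
  → r_1 = 0.3934
beam 2: φ=-45°, α=60°
  d=(0.5000,0.8660)  start (4,4)  tX=0.7600 tY=0.5774  stride 1/|dx|=2.0000 1/|dy|=1.1547
    cross y-line → (4,5), t=0.5774
    cross x-line → (5,5), t=0.7600 (wall)
  → r_2 = 0.7600
beam 3: φ=0°, α=105°
  d=(-0.2588,0.9659)  start (4,4)  tX=2.3955 tY=0.5176  stride 1/|dx|=3.8637 1/|dy|=1.0353
    cross y-line → (4,5), t=0.5176
    cross y-line → (4,6), t=1.5529
    cross x-line → (3,6), t=2.3955
    cross y-line → (3,7), t=2.5882
    cross y-line → (3,8), t=3.6235
    cross y-line → (3,9), t=4.6587 (wall)
  → r_3 = 4.6587
beam 4: φ=45°, α=150°
  d=(-0.8660,0.5000)  start (4,4)  tX=0.7159 tY=1.0000  stride 1/|dx|=1.1547 1/|dy|=2.0000
    cross x-line → (3,4), t=0.7159
    cross y-line → (3,5), t=1.0000
    cross x-line → (2,5), t=1.8706
    cross y-line → (2,6), t=3.0000
    cross x-line → (1,6), t=3.0253
    cross x-line → (0,6), t=4.1800 (wall)
  → r_4 = 4.1800
beam 5: φ=90°, α=195°
  d=(-0.9659,-0.2588)  start (4,4)  tX=0.6419 tY=1.9319  stride 1/|dx|=1.0353 1/|dy|=3.8637
    cross x-line → (3,4), t=0.6419
    cross x-line → (2,4), t=1.6771
    cross y-line → (2,3), t=1.9319
    cross x-line → (1,3), t=2.7124
    cross x-line → (0,3), t=3.7477 (wall)
  → r_5 = 3.7477

ranges = [0.3934, 0.7600, 4.6587, 4.1800, 3.7477]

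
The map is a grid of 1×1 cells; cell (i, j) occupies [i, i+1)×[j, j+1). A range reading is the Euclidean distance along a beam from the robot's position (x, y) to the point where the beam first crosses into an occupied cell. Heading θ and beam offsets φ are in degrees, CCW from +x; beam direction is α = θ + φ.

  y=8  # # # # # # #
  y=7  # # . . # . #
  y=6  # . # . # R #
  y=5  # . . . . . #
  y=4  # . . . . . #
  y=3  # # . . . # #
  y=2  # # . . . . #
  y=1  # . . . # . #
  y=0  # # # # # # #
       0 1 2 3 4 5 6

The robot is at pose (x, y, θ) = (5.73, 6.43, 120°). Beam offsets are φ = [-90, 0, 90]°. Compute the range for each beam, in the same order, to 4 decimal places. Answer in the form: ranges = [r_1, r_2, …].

beam 1: φ=-90°, α=30°
  dir = (cos 30°, sin 30°) = (0.8660, 0.5000); from cell (5,6)
  next x-line at t=0.3118, next y-line at t=1.1400; Δt_x=1.1547, Δt_y=2.0000
    x: enter (6,6) at t=0.3118 ← occupied
  → r_1 = 0.3118
beam 2: φ=0°, α=120°
  dir = (cos 120°, sin 120°) = (-0.5000, 0.8660); from cell (5,6)
  next x-line at t=1.4600, next y-line at t=0.6582; Δt_x=2.0000, Δt_y=1.1547
    y: enter (5,7) at t=0.6582
    x: enter (4,7) at t=1.4600 ← occupied
  → r_2 = 1.4600
beam 3: φ=90°, α=210°
  dir = (cos 210°, sin 210°) = (-0.8660, -0.5000); from cell (5,6)
  next x-line at t=0.8429, next y-line at t=0.8600; Δt_x=1.1547, Δt_y=2.0000
    x: enter (4,6) at t=0.8429 ← occupied
  → r_3 = 0.8429

ranges = [0.3118, 1.4600, 0.8429]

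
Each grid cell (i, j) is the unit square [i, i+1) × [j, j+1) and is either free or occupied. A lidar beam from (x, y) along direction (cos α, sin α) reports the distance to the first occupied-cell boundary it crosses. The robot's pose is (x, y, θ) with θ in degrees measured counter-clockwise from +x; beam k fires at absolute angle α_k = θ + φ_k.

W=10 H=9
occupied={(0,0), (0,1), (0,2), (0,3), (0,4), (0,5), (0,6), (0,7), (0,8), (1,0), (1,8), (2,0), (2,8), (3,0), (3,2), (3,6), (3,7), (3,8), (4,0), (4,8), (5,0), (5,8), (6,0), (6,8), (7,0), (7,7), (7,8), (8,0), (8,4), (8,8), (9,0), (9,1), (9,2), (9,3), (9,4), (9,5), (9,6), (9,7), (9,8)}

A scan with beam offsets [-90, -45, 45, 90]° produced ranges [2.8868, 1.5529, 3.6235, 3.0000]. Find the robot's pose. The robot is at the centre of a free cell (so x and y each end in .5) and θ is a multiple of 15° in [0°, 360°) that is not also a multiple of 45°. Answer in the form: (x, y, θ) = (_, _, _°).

(x, y, θ) = (6.5, 4.5, 60°)

The pose lattice has 51·16 = 816 candidates. Test each by forward raycasting.
  (8.5, 2.5, 240°): beam 1 = 8.6603 ≠ 2.8868 ✗
  (4.5, 6.5, 345°): beam 1 = 3.6235 ≠ 2.8868 ✗
  (1.5, 6.5, 285°): beam 1 = 0.5176 ≠ 2.8868 ✗
  (6.5, 1.5, 240°): beam 2 = 1.9319 ≠ 1.5529 ✗
  …
  (6.5, 4.5, 60°): r_1=2.8868, r_2=1.5529, r_3=3.6235, r_4=3.0000 — all match ✓
No second candidate reproduces the full scan.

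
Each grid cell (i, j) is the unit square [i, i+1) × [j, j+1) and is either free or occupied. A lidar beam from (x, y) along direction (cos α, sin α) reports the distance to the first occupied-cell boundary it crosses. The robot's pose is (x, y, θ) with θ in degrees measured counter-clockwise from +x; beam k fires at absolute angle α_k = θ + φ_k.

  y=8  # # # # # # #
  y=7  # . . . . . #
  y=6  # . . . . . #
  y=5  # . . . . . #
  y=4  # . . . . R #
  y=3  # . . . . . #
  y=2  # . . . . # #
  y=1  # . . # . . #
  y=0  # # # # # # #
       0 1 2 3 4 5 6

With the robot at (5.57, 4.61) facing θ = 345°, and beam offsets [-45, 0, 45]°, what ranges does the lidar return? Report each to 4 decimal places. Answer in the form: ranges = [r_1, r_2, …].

ranges = [0.8600, 0.4452, 0.4965]

beam 1: φ=-45°, α=300°
  dir = (cos 300°, sin 300°) = (0.5000, -0.8660); from cell (5,4)
  next x-line at t=0.8600, next y-line at t=0.7044; Δt_x=2.0000, Δt_y=1.1547
    y: enter (5,3) at t=0.7044
    x: enter (6,3) at t=0.8600 ← occupied
  → r_1 = 0.8600
beam 2: φ=0°, α=345°
  dir = (cos 345°, sin 345°) = (0.9659, -0.2588); from cell (5,4)
  next x-line at t=0.4452, next y-line at t=2.3569; Δt_x=1.0353, Δt_y=3.8637
    x: enter (6,4) at t=0.4452 ← occupied
  → r_2 = 0.4452
beam 3: φ=45°, α=30°
  dir = (cos 30°, sin 30°) = (0.8660, 0.5000); from cell (5,4)
  next x-line at t=0.4965, next y-line at t=0.7800; Δt_x=1.1547, Δt_y=2.0000
    x: enter (6,4) at t=0.4965 ← occupied
  → r_3 = 0.4965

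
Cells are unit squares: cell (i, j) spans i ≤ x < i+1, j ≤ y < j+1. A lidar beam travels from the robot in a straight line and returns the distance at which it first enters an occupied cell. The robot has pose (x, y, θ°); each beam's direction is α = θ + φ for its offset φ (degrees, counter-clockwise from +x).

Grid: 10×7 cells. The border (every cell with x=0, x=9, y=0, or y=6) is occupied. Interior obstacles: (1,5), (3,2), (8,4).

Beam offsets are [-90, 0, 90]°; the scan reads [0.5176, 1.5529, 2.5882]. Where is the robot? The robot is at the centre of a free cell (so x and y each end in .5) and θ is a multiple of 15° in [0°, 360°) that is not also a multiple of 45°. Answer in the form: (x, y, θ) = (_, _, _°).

(x, y, θ) = (7.5, 1.5, 345°)

Candidates: 37 free-cell centres × 16 headings = 592 poses. Raycast each; keep the one whose scan matches to 4 dp.
  (1.5, 2.5, 345°): beam 1 = 1.5529 ≠ 0.5176 ✗
  (1.5, 4.5, 345°): beam 1 = 1.9319 ≠ 0.5176 ✗
  (6.5, 3.5, 285°): beam 1 = 2.5882 ≠ 0.5176 ✗
  (2.5, 1.5, 255°): beam 1 = 1.5529 ≠ 0.5176 ✗
  …
  (7.5, 1.5, 345°): r_1=0.5176, r_2=1.5529, r_3=2.5882 — all match ✓
No second candidate reproduces the full scan.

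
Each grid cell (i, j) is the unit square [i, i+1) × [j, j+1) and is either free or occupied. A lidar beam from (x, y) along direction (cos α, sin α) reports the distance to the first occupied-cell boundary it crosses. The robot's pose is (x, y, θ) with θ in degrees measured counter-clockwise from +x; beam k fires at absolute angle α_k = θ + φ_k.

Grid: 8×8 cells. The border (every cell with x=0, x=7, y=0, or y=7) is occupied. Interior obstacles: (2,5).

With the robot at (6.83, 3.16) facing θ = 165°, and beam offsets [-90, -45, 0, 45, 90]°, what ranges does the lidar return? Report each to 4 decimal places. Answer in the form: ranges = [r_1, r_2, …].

beam 1: φ=-90°, α=75°
  direction (0.2588, 0.9659); cell (6,3); t to first gridline: x 0.6568, y 0.8696 (then +3.8637 / +1.0353)
    (7,3) via x @ 0.6568  # hit
  → r_1 = 0.6568
beam 2: φ=-45°, α=120°
  direction (-0.5000, 0.8660); cell (6,3); t to first gridline: x 1.6600, y 0.9699 (then +2.0000 / +1.1547)
    (6,4) via y @ 0.9699
    (5,4) via x @ 1.6600
    (5,5) via y @ 2.1246
    (5,6) via y @ 3.2793
    (4,6) via x @ 3.6600
    (4,7) via y @ 4.4341  # hit
  → r_2 = 4.4341
beam 3: φ=0°, α=165°
  direction (-0.9659, 0.2588); cell (6,3); t to first gridline: x 0.8593, y 3.2455 (then +1.0353 / +3.8637)
    (5,3) via x @ 0.8593
    (4,3) via x @ 1.8946
    (3,3) via x @ 2.9298
    (3,4) via y @ 3.2455
    (2,4) via x @ 3.9651
    (1,4) via x @ 5.0004
    (0,4) via x @ 6.0357  # hit
  → r_3 = 6.0357
beam 4: φ=45°, α=210°
  direction (-0.8660, -0.5000); cell (6,3); t to first gridline: x 0.9584, y 0.3200 (then +1.1547 / +2.0000)
    (6,2) via y @ 0.3200
    (5,2) via x @ 0.9584
    (4,2) via x @ 2.1131
    (4,1) via y @ 2.3200
    (3,1) via x @ 3.2678
    (3,0) via y @ 4.3200  # hit
  → r_4 = 4.3200
beam 5: φ=90°, α=255°
  direction (-0.2588, -0.9659); cell (6,3); t to first gridline: x 3.2069, y 0.1656 (then +3.8637 / +1.0353)
    (6,2) via y @ 0.1656
    (6,1) via y @ 1.2009
    (6,0) via y @ 2.2362  # hit
  → r_5 = 2.2362

ranges = [0.6568, 4.4341, 6.0357, 4.3200, 2.2362]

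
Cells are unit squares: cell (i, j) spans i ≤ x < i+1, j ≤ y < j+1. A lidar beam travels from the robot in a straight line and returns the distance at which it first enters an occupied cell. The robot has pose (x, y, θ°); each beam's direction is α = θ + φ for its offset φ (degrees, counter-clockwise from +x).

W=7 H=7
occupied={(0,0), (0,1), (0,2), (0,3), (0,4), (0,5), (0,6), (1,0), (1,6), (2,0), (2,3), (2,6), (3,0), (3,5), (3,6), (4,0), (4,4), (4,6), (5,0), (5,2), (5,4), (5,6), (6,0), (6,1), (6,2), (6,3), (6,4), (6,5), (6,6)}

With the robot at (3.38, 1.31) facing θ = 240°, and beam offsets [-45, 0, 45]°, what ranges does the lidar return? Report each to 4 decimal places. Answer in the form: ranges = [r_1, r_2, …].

beam 1: φ=-45°, α=195°
  d=(-0.9659,-0.2588)  start (3,1)  tX=0.3934 tY=1.1977  stride 1/|dx|=1.0353 1/|dy|=3.8637
    cross x-line → (2,1), t=0.3934
    cross y-line → (2,0), t=1.1977 (wall)
  → r_1 = 1.1977
beam 2: φ=0°, α=240°
  d=(-0.5000,-0.8660)  start (3,1)  tX=0.7600 tY=0.3580  stride 1/|dx|=2.0000 1/|dy|=1.1547
    cross y-line → (3,0), t=0.3580 (wall)
  → r_2 = 0.3580
beam 3: φ=45°, α=285°
  d=(0.2588,-0.9659)  start (3,1)  tX=2.3955 tY=0.3209  stride 1/|dx|=3.8637 1/|dy|=1.0353
    cross y-line → (3,0), t=0.3209 (wall)
  → r_3 = 0.3209

ranges = [1.1977, 0.3580, 0.3209]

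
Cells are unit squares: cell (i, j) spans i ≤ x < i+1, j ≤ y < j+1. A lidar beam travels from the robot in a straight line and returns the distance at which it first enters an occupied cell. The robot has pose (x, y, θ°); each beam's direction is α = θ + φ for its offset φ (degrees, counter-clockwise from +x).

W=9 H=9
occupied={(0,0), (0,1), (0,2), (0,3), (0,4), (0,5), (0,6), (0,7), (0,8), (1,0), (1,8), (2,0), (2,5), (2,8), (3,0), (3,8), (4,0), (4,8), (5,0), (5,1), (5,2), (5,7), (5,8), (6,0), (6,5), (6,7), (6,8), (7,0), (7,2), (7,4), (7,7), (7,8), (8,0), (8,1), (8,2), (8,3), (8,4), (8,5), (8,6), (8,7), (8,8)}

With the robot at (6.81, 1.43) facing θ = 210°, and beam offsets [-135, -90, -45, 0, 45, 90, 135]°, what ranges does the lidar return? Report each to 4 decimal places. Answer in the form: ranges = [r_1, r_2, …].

beam 1: φ=-135°, α=75°
  d=(0.2588,0.9659)  start (6,1)  tX=0.7341 tY=0.5901  stride 1/|dx|=3.8637 1/|dy|=1.0353
    cross y-line → (6,2), t=0.5901
    cross x-line → (7,2), t=0.7341 (wall)
  → r_1 = 0.7341
beam 2: φ=-90°, α=120°
  d=(-0.5000,0.8660)  start (6,1)  tX=1.6200 tY=0.6582  stride 1/|dx|=2.0000 1/|dy|=1.1547
    cross y-line → (6,2), t=0.6582
    cross x-line → (5,2), t=1.6200 (wall)
  → r_2 = 1.6200
beam 3: φ=-45°, α=165°
  d=(-0.9659,0.2588)  start (6,1)  tX=0.8386 tY=2.2023  stride 1/|dx|=1.0353 1/|dy|=3.8637
    cross x-line → (5,1), t=0.8386 (wall)
  → r_3 = 0.8386
beam 4: φ=0°, α=210°
  d=(-0.8660,-0.5000)  start (6,1)  tX=0.9353 tY=0.8600  stride 1/|dx|=1.1547 1/|dy|=2.0000
    cross y-line → (6,0), t=0.8600 (wall)
  → r_4 = 0.8600
beam 5: φ=45°, α=255°
  d=(-0.2588,-0.9659)  start (6,1)  tX=3.1296 tY=0.4452  stride 1/|dx|=3.8637 1/|dy|=1.0353
    cross y-line → (6,0), t=0.4452 (wall)
  → r_5 = 0.4452
beam 6: φ=90°, α=300°
  d=(0.5000,-0.8660)  start (6,1)  tX=0.3800 tY=0.4965  stride 1/|dx|=2.0000 1/|dy|=1.1547
    cross x-line → (7,1), t=0.3800
    cross y-line → (7,0), t=0.4965 (wall)
  → r_6 = 0.4965
beam 7: φ=135°, α=345°
  d=(0.9659,-0.2588)  start (6,1)  tX=0.1967 tY=1.6614  stride 1/|dx|=1.0353 1/|dy|=3.8637
    cross x-line → (7,1), t=0.1967
    cross x-line → (8,1), t=1.2320 (wall)
  → r_7 = 1.2320

ranges = [0.7341, 1.6200, 0.8386, 0.8600, 0.4452, 0.4965, 1.2320]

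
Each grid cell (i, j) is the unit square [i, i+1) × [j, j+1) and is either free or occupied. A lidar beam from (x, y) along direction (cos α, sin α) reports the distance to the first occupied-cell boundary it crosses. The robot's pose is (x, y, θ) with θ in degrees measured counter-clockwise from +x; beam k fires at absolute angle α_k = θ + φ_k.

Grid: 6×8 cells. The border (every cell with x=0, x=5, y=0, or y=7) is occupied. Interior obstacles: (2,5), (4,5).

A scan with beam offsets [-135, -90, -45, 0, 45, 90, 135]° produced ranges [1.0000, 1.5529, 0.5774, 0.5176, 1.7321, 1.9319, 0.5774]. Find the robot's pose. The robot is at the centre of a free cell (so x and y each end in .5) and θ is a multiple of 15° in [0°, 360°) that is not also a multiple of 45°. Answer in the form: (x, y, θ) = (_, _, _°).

The pose lattice has 22·16 = 352 candidates. Test each by forward raycasting.
  (3.5, 4.5, 105°): beam 1 = 1.7321 ≠ 1.0000 ✗
  (2.5, 2.5, 345°): beam 1 = 1.7321 ≠ 1.0000 ✗
  (1.5, 1.5, 300°): beam 1 = 0.5176 ≠ 1.0000 ✗
  (3.5, 2.5, 150°): beam 1 = 1.5529 ≠ 1.0000 ✗
  …
  (2.5, 6.5, 285°): r_1=1.0000, r_2=1.5529, r_3=0.5774, r_4=0.5176, r_5=1.7321, r_6=1.9319, r_7=0.5774 — all match ✓
Unique over the lattice → pose = (2.5, 6.5, 285°).

(x, y, θ) = (2.5, 6.5, 285°)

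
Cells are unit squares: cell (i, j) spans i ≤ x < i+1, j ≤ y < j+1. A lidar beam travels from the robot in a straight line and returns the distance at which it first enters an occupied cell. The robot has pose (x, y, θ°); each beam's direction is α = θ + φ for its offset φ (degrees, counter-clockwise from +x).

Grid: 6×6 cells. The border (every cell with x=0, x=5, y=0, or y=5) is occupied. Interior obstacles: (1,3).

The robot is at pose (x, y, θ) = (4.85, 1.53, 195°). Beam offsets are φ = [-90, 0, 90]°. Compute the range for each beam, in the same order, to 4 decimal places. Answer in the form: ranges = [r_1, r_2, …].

ranges = [3.5924, 2.0478, 0.5487]

beam 1: φ=-90°, α=105°
  direction (-0.2588, 0.9659); cell (4,1); t to first gridline: x 3.2841, y 0.4866 (then +3.8637 / +1.0353)
    (4,2) via y @ 0.4866
    (4,3) via y @ 1.5219
    (4,4) via y @ 2.5571
    (3,4) via x @ 3.2841
    (3,5) via y @ 3.5924  # hit
  → r_1 = 3.5924
beam 2: φ=0°, α=195°
  direction (-0.9659, -0.2588); cell (4,1); t to first gridline: x 0.8800, y 2.0478 (then +1.0353 / +3.8637)
    (3,1) via x @ 0.8800
    (2,1) via x @ 1.9153
    (2,0) via y @ 2.0478  # hit
  → r_2 = 2.0478
beam 3: φ=90°, α=285°
  direction (0.2588, -0.9659); cell (4,1); t to first gridline: x 0.5796, y 0.5487 (then +3.8637 / +1.0353)
    (4,0) via y @ 0.5487  # hit
  → r_3 = 0.5487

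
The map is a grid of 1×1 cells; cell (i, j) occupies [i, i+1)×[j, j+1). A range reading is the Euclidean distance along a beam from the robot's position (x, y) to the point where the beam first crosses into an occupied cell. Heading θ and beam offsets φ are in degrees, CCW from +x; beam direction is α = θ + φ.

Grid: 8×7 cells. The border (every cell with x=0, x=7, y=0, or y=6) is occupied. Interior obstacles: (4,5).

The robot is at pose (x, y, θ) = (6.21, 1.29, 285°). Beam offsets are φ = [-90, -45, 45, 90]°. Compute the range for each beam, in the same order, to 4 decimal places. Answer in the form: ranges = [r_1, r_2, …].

beam 1: φ=-90°, α=195°
  dir = (cos 195°, sin 195°) = (-0.9659, -0.2588); from cell (6,1)
  next x-line at t=0.2174, next y-line at t=1.1205; Δt_x=1.0353, Δt_y=3.8637
    x: enter (5,1) at t=0.2174
    y: enter (5,0) at t=1.1205 ← occupied
  → r_1 = 1.1205
beam 2: φ=-45°, α=240°
  dir = (cos 240°, sin 240°) = (-0.5000, -0.8660); from cell (6,1)
  next x-line at t=0.4200, next y-line at t=0.3349; Δt_x=2.0000, Δt_y=1.1547
    y: enter (6,0) at t=0.3349 ← occupied
  → r_2 = 0.3349
beam 3: φ=45°, α=330°
  dir = (cos 330°, sin 330°) = (0.8660, -0.5000); from cell (6,1)
  next x-line at t=0.9122, next y-line at t=0.5800; Δt_x=1.1547, Δt_y=2.0000
    y: enter (6,0) at t=0.5800 ← occupied
  → r_3 = 0.5800
beam 4: φ=90°, α=15°
  dir = (cos 15°, sin 15°) = (0.9659, 0.2588); from cell (6,1)
  next x-line at t=0.8179, next y-line at t=2.7432; Δt_x=1.0353, Δt_y=3.8637
    x: enter (7,1) at t=0.8179 ← occupied
  → r_4 = 0.8179

ranges = [1.1205, 0.3349, 0.5800, 0.8179]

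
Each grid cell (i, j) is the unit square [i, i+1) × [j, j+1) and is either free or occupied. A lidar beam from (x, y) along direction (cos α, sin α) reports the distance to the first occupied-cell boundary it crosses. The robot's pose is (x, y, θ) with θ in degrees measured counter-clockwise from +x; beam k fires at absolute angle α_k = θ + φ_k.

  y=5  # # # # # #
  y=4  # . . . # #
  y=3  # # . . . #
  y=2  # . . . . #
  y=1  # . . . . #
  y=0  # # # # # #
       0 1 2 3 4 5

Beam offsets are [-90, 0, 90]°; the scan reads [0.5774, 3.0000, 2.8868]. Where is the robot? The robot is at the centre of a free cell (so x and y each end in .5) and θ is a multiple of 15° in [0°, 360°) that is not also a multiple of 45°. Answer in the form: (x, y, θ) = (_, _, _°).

Enumerate (i+0.5, j+0.5, θ) over the 14 free cells and 16 admissible headings. For each, cast all 3 beams and compare to the given ranges.
  (4.5, 2.5, 30°): beam 1 = 1.0000 ≠ 0.5774 ✗
  (2.5, 2.5, 30°): beam 1 = 1.7321 ≠ 0.5774 ✗
  (3.5, 3.5, 60°): beam 1 = 1.7321 ≠ 0.5774 ✗
  …
  (4.5, 3.5, 150°): r_1=0.5774, r_2=3.0000, r_3=2.8868 — all match ✓
Only this pose fits every beam.

(x, y, θ) = (4.5, 3.5, 150°)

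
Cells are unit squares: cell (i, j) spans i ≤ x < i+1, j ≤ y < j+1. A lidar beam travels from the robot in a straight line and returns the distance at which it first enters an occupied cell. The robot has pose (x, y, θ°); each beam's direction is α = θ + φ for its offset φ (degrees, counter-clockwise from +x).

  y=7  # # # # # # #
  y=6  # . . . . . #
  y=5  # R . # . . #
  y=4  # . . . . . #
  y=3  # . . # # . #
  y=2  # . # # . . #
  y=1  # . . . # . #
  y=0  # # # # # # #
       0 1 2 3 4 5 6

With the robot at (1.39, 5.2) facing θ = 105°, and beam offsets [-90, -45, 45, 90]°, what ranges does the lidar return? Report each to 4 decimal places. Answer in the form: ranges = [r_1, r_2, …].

ranges = [1.6668, 2.0785, 0.4503, 0.4038]

beam 1: φ=-90°, α=15°
  direction (0.9659, 0.2588); cell (1,5); t to first gridline: x 0.6315, y 3.0910 (then +1.0353 / +3.8637)
    (2,5) via x @ 0.6315
    (3,5) via x @ 1.6668  # hit
  → r_1 = 1.6668
beam 2: φ=-45°, α=60°
  direction (0.5000, 0.8660); cell (1,5); t to first gridline: x 1.2200, y 0.9238 (then +2.0000 / +1.1547)
    (1,6) via y @ 0.9238
    (2,6) via x @ 1.2200
    (2,7) via y @ 2.0785  # hit
  → r_2 = 2.0785
beam 3: φ=45°, α=150°
  direction (-0.8660, 0.5000); cell (1,5); t to first gridline: x 0.4503, y 1.6000 (then +1.1547 / +2.0000)
    (0,5) via x @ 0.4503  # hit
  → r_3 = 0.4503
beam 4: φ=90°, α=195°
  direction (-0.9659, -0.2588); cell (1,5); t to first gridline: x 0.4038, y 0.7727 (then +1.0353 / +3.8637)
    (0,5) via x @ 0.4038  # hit
  → r_4 = 0.4038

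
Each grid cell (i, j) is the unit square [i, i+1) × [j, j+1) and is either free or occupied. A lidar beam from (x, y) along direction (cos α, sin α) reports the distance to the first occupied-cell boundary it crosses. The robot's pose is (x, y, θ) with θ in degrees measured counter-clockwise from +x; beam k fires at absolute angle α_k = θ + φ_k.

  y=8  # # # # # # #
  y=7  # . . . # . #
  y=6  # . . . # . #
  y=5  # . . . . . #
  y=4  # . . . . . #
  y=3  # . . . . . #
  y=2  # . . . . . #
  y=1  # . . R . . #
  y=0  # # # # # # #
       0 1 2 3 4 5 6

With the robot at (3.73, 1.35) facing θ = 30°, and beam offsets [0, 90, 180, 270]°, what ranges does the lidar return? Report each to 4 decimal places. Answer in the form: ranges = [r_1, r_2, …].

beam 1: φ=0°, α=30°
  direction (0.8660, 0.5000); cell (3,1); t to first gridline: x 0.3118, y 1.3000 (then +1.1547 / +2.0000)
    (4,1) via x @ 0.3118
    (4,2) via y @ 1.3000
    (5,2) via x @ 1.4665
    (6,2) via x @ 2.6212  # hit
  → r_1 = 2.6212
beam 2: φ=90°, α=120°
  direction (-0.5000, 0.8660); cell (3,1); t to first gridline: x 1.4600, y 0.7506 (then +2.0000 / +1.1547)
    (3,2) via y @ 0.7506
    (2,2) via x @ 1.4600
    (2,3) via y @ 1.9053
    (2,4) via y @ 3.0600
    (1,4) via x @ 3.4600
    (1,5) via y @ 4.2147
    (1,6) via y @ 5.3694
    (0,6) via x @ 5.4600  # hit
  → r_2 = 5.4600
beam 3: φ=180°, α=210°
  direction (-0.8660, -0.5000); cell (3,1); t to first gridline: x 0.8429, y 0.7000 (then +1.1547 / +2.0000)
    (3,0) via y @ 0.7000  # hit
  → r_3 = 0.7000
beam 4: φ=270°, α=300°
  direction (0.5000, -0.8660); cell (3,1); t to first gridline: x 0.5400, y 0.4041 (then +2.0000 / +1.1547)
    (3,0) via y @ 0.4041  # hit
  → r_4 = 0.4041

ranges = [2.6212, 5.4600, 0.7000, 0.4041]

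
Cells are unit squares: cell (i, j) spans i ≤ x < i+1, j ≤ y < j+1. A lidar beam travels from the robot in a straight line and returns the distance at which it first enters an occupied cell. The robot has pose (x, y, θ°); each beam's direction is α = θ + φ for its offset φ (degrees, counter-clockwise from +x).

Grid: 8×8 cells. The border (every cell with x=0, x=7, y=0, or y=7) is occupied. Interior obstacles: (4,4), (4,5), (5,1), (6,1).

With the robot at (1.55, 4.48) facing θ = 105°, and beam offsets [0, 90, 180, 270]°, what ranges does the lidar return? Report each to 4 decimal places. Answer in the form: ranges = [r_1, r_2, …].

beam 1: φ=0°, α=105°
  direction (-0.2588, 0.9659); cell (1,4); t to first gridline: x 2.1250, y 0.5383 (then +3.8637 / +1.0353)
    (1,5) via y @ 0.5383
    (1,6) via y @ 1.5736
    (0,6) via x @ 2.1250  # hit
  → r_1 = 2.1250
beam 2: φ=90°, α=195°
  direction (-0.9659, -0.2588); cell (1,4); t to first gridline: x 0.5694, y 1.8546 (then +1.0353 / +3.8637)
    (0,4) via x @ 0.5694  # hit
  → r_2 = 0.5694
beam 3: φ=180°, α=285°
  direction (0.2588, -0.9659); cell (1,4); t to first gridline: x 1.7387, y 0.4969 (then +3.8637 / +1.0353)
    (1,3) via y @ 0.4969
    (1,2) via y @ 1.5322
    (2,2) via x @ 1.7387
    (2,1) via y @ 2.5675
    (2,0) via y @ 3.6028  # hit
  → r_3 = 3.6028
beam 4: φ=270°, α=15°
  direction (0.9659, 0.2588); cell (1,4); t to first gridline: x 0.4659, y 2.0091 (then +1.0353 / +3.8637)
    (2,4) via x @ 0.4659
    (3,4) via x @ 1.5012
    (3,5) via y @ 2.0091
    (4,5) via x @ 2.5364  # hit
  → r_4 = 2.5364

ranges = [2.1250, 0.5694, 3.6028, 2.5364]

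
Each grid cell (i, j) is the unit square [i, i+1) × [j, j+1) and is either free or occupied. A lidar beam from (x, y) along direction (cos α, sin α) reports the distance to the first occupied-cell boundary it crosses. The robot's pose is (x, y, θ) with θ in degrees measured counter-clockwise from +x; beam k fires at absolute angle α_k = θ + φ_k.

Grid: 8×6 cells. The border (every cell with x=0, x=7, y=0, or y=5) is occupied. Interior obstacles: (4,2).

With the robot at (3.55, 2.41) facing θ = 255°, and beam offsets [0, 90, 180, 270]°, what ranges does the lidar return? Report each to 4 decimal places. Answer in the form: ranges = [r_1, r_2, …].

beam 1: φ=0°, α=255°
  direction (-0.2588, -0.9659); cell (3,2); t to first gridline: x 2.1250, y 0.4245 (then +3.8637 / +1.0353)
    (3,1) via y @ 0.4245
    (3,0) via y @ 1.4597  # hit
  → r_1 = 1.4597
beam 2: φ=90°, α=345°
  direction (0.9659, -0.2588); cell (3,2); t to first gridline: x 0.4659, y 1.5841 (then +1.0353 / +3.8637)
    (4,2) via x @ 0.4659  # hit
  → r_2 = 0.4659
beam 3: φ=180°, α=75°
  direction (0.2588, 0.9659); cell (3,2); t to first gridline: x 1.7387, y 0.6108 (then +3.8637 / +1.0353)
    (3,3) via y @ 0.6108
    (3,4) via y @ 1.6461
    (4,4) via x @ 1.7387
    (4,5) via y @ 2.6814  # hit
  → r_3 = 2.6814
beam 4: φ=270°, α=165°
  direction (-0.9659, 0.2588); cell (3,2); t to first gridline: x 0.5694, y 2.2796 (then +1.0353 / +3.8637)
    (2,2) via x @ 0.5694
    (1,2) via x @ 1.6047
    (1,3) via y @ 2.2796
    (0,3) via x @ 2.6400  # hit
  → r_4 = 2.6400

ranges = [1.4597, 0.4659, 2.6814, 2.6400]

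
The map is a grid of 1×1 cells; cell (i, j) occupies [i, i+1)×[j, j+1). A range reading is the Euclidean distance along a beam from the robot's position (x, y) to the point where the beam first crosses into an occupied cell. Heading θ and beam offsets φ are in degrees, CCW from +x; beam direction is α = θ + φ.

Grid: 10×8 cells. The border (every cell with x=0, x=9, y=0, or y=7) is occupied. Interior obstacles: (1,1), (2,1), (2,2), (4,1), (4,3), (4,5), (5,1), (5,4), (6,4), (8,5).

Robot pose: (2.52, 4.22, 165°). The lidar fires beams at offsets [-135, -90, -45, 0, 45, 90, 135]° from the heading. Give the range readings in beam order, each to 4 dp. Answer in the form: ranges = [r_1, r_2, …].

beam 1: φ=-135°, α=30°
  d=(0.8660,0.5000)  start (2,4)  tX=0.5543 tY=1.5600  stride 1/|dx|=1.1547 1/|dy|=2.0000
    cross x-line → (3,4), t=0.5543
    cross y-line → (3,5), t=1.5600
    cross x-line → (4,5), t=1.7090 (wall)
  → r_1 = 1.7090
beam 2: φ=-90°, α=75°
  d=(0.2588,0.9659)  start (2,4)  tX=1.8546 tY=0.8075  stride 1/|dx|=3.8637 1/|dy|=1.0353
    cross y-line → (2,5), t=0.8075
    cross y-line → (2,6), t=1.8428
    cross x-line → (3,6), t=1.8546
    cross y-line → (3,7), t=2.8781 (wall)
  → r_2 = 2.8781
beam 3: φ=-45°, α=120°
  d=(-0.5000,0.8660)  start (2,4)  tX=1.0400 tY=0.9007  stride 1/|dx|=2.0000 1/|dy|=1.1547
    cross y-line → (2,5), t=0.9007
    cross x-line → (1,5), t=1.0400
    cross y-line → (1,6), t=2.0554
    cross x-line → (0,6), t=3.0400 (wall)
  → r_3 = 3.0400
beam 4: φ=0°, α=165°
  d=(-0.9659,0.2588)  start (2,4)  tX=0.5383 tY=3.0137  stride 1/|dx|=1.0353 1/|dy|=3.8637
    cross x-line → (1,4), t=0.5383
    cross x-line → (0,4), t=1.5736 (wall)
  → r_4 = 1.5736
beam 5: φ=45°, α=210°
  d=(-0.8660,-0.5000)  start (2,4)  tX=0.6004 tY=0.4400  stride 1/|dx|=1.1547 1/|dy|=2.0000
    cross y-line → (2,3), t=0.4400
    cross x-line → (1,3), t=0.6004
    cross x-line → (0,3), t=1.7551 (wall)
  → r_5 = 1.7551
beam 6: φ=90°, α=255°
  d=(-0.2588,-0.9659)  start (2,4)  tX=2.0091 tY=0.2278  stride 1/|dx|=3.8637 1/|dy|=1.0353
    cross y-line → (2,3), t=0.2278
    cross y-line → (2,2), t=1.2630 (wall)
  → r_6 = 1.2630
beam 7: φ=135°, α=300°
  d=(0.5000,-0.8660)  start (2,4)  tX=0.9600 tY=0.2540  stride 1/|dx|=2.0000 1/|dy|=1.1547
    cross y-line → (2,3), t=0.2540
    cross x-line → (3,3), t=0.9600
    cross y-line → (3,2), t=1.4087
    cross y-line → (3,1), t=2.5634
    cross x-line → (4,1), t=2.9600 (wall)
  → r_7 = 2.9600

ranges = [1.7090, 2.8781, 3.0400, 1.5736, 1.7551, 1.2630, 2.9600]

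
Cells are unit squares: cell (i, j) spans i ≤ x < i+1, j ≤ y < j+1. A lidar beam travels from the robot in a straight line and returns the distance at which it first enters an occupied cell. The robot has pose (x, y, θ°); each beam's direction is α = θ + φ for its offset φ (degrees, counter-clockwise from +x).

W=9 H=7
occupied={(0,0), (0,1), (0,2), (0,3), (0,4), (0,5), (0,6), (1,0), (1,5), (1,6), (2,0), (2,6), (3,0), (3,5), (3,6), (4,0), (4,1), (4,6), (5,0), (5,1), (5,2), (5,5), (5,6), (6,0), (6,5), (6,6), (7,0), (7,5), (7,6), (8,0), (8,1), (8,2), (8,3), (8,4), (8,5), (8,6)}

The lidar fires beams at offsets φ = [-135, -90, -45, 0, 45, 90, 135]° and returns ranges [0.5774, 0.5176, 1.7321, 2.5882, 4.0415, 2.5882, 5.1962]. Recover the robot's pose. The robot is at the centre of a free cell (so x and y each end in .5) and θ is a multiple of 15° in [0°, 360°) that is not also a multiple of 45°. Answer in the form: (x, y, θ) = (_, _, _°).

Candidates: 27 free-cell centres × 16 headings = 432 poses. Raycast each; keep the one whose scan matches to 4 dp.
  (6.5, 2.5, 150°): beam 1 = 1.5529 ≠ 0.5774 ✗
  (2.5, 4.5, 285°): beam 1 = 1.0000 ≠ 0.5774 ✗
  (2.5, 2.5, 60°): beam 1 = 1.5529 ≠ 0.5774 ✗
  …
  (3.5, 4.5, 195°): r_1=0.5774, r_2=0.5176, r_3=1.7321, r_4=2.5882, r_5=4.0415, r_6=2.5882, r_7=5.1962 — all match ✓
Unique over the lattice → pose = (3.5, 4.5, 195°).

(x, y, θ) = (3.5, 4.5, 195°)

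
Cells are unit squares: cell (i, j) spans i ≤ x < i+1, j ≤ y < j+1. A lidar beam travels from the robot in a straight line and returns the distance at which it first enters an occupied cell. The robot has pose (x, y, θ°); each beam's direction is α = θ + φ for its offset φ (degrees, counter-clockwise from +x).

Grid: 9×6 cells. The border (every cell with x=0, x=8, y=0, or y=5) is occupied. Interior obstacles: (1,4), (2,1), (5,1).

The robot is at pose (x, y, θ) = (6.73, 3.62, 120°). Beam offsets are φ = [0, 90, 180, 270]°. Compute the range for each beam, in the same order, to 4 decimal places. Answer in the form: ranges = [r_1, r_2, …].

beam 1: φ=0°, α=120°
  cosα=-0.5000 sinα=0.8660 | (6,3) | tMaxX 1.4600 tMaxY 0.4388 | tΔX 2.0000 tΔY 1.1547
    t=0.4388 [y] (6,4)
    t=1.4600 [x] (5,4)
    t=1.5935 [y] (5,5) — stop
  → r_1 = 1.5935
beam 2: φ=90°, α=210°
  cosα=-0.8660 sinα=-0.5000 | (6,3) | tMaxX 0.8429 tMaxY 1.2400 | tΔX 1.1547 tΔY 2.0000
    t=0.8429 [x] (5,3)
    t=1.2400 [y] (5,2)
    t=1.9976 [x] (4,2)
    t=3.1523 [x] (3,2)
    t=3.2400 [y] (3,1)
    t=4.3070 [x] (2,1) — stop
  → r_2 = 4.3070
beam 3: φ=180°, α=300°
  cosα=0.5000 sinα=-0.8660 | (6,3) | tMaxX 0.5400 tMaxY 0.7159 | tΔX 2.0000 tΔY 1.1547
    t=0.5400 [x] (7,3)
    t=0.7159 [y] (7,2)
    t=1.8706 [y] (7,1)
    t=2.5400 [x] (8,1) — stop
  → r_3 = 2.5400
beam 4: φ=270°, α=30°
  cosα=0.8660 sinα=0.5000 | (6,3) | tMaxX 0.3118 tMaxY 0.7600 | tΔX 1.1547 tΔY 2.0000
    t=0.3118 [x] (7,3)
    t=0.7600 [y] (7,4)
    t=1.4665 [x] (8,4) — stop
  → r_4 = 1.4665

ranges = [1.5935, 4.3070, 2.5400, 1.4665]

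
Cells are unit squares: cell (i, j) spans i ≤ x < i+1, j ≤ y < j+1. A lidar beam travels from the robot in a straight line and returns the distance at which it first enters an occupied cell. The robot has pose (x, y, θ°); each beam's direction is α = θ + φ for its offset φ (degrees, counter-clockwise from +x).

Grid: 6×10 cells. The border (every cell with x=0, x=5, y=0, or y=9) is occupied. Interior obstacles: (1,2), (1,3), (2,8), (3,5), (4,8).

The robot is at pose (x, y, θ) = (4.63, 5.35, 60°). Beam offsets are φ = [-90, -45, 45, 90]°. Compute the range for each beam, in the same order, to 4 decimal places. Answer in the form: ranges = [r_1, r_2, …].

ranges = [0.4272, 0.3831, 3.7788, 0.7275]

beam 1: φ=-90°, α=330°
  dir = (cos 330°, sin 330°) = (0.8660, -0.5000); from cell (4,5)
  next x-line at t=0.4272, next y-line at t=0.7000; Δt_x=1.1547, Δt_y=2.0000
    x: enter (5,5) at t=0.4272 ← occupied
  → r_1 = 0.4272
beam 2: φ=-45°, α=15°
  dir = (cos 15°, sin 15°) = (0.9659, 0.2588); from cell (4,5)
  next x-line at t=0.3831, next y-line at t=2.5114; Δt_x=1.0353, Δt_y=3.8637
    x: enter (5,5) at t=0.3831 ← occupied
  → r_2 = 0.3831
beam 3: φ=45°, α=105°
  dir = (cos 105°, sin 105°) = (-0.2588, 0.9659); from cell (4,5)
  next x-line at t=2.4341, next y-line at t=0.6729; Δt_x=3.8637, Δt_y=1.0353
    y: enter (4,6) at t=0.6729
    y: enter (4,7) at t=1.7082
    x: enter (3,7) at t=2.4341
    y: enter (3,8) at t=2.7435
    y: enter (3,9) at t=3.7788 ← occupied
  → r_3 = 3.7788
beam 4: φ=90°, α=150°
  dir = (cos 150°, sin 150°) = (-0.8660, 0.5000); from cell (4,5)
  next x-line at t=0.7275, next y-line at t=1.3000; Δt_x=1.1547, Δt_y=2.0000
    x: enter (3,5) at t=0.7275 ← occupied
  → r_4 = 0.7275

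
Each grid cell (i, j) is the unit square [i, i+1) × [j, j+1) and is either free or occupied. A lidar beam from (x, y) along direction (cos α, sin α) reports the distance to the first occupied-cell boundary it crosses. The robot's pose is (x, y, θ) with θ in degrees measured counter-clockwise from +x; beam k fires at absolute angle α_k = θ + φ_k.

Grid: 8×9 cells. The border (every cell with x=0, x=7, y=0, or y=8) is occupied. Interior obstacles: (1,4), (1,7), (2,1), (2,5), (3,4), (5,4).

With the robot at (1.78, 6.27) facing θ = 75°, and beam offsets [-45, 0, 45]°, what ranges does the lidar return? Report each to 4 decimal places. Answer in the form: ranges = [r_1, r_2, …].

ranges = [3.4600, 0.7558, 0.8429]

beam 1: φ=-45°, α=30°
  cosα=0.8660 sinα=0.5000 | (1,6) | tMaxX 0.2540 tMaxY 1.4600 | tΔX 1.1547 tΔY 2.0000
    t=0.2540 [x] (2,6)
    t=1.4087 [x] (3,6)
    t=1.4600 [y] (3,7)
    t=2.5634 [x] (4,7)
    t=3.4600 [y] (4,8) — stop
  → r_1 = 3.4600
beam 2: φ=0°, α=75°
  cosα=0.2588 sinα=0.9659 | (1,6) | tMaxX 0.8500 tMaxY 0.7558 | tΔX 3.8637 tΔY 1.0353
    t=0.7558 [y] (1,7) — stop
  → r_2 = 0.7558
beam 3: φ=45°, α=120°
  cosα=-0.5000 sinα=0.8660 | (1,6) | tMaxX 1.5600 tMaxY 0.8429 | tΔX 2.0000 tΔY 1.1547
    t=0.8429 [y] (1,7) — stop
  → r_3 = 0.8429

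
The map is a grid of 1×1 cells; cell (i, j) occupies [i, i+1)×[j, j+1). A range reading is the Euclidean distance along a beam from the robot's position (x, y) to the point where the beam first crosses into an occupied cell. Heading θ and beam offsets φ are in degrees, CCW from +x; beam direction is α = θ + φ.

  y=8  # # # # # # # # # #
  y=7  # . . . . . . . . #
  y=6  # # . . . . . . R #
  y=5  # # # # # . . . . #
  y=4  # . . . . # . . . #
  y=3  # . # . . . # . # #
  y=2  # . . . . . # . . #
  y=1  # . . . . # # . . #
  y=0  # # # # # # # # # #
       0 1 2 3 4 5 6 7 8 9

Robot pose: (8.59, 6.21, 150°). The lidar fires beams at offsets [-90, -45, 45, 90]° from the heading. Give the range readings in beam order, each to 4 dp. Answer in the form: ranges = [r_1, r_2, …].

ranges = [0.8200, 1.8531, 3.7166, 3.1800]

beam 1: φ=-90°, α=60°
  dir = (cos 60°, sin 60°) = (0.5000, 0.8660); from cell (8,6)
  next x-line at t=0.8200, next y-line at t=0.9122; Δt_x=2.0000, Δt_y=1.1547
    x: enter (9,6) at t=0.8200 ← occupied
  → r_1 = 0.8200
beam 2: φ=-45°, α=105°
  dir = (cos 105°, sin 105°) = (-0.2588, 0.9659); from cell (8,6)
  next x-line at t=2.2796, next y-line at t=0.8179; Δt_x=3.8637, Δt_y=1.0353
    y: enter (8,7) at t=0.8179
    y: enter (8,8) at t=1.8531 ← occupied
  → r_2 = 1.8531
beam 3: φ=45°, α=195°
  dir = (cos 195°, sin 195°) = (-0.9659, -0.2588); from cell (8,6)
  next x-line at t=0.6108, next y-line at t=0.8114; Δt_x=1.0353, Δt_y=3.8637
    x: enter (7,6) at t=0.6108
    y: enter (7,5) at t=0.8114
    x: enter (6,5) at t=1.6461
    x: enter (5,5) at t=2.6814
    x: enter (4,5) at t=3.7166 ← occupied
  → r_3 = 3.7166
beam 4: φ=90°, α=240°
  dir = (cos 240°, sin 240°) = (-0.5000, -0.8660); from cell (8,6)
  next x-line at t=1.1800, next y-line at t=0.2425; Δt_x=2.0000, Δt_y=1.1547
    y: enter (8,5) at t=0.2425
    x: enter (7,5) at t=1.1800
    y: enter (7,4) at t=1.3972
    y: enter (7,3) at t=2.5519
    x: enter (6,3) at t=3.1800 ← occupied
  → r_4 = 3.1800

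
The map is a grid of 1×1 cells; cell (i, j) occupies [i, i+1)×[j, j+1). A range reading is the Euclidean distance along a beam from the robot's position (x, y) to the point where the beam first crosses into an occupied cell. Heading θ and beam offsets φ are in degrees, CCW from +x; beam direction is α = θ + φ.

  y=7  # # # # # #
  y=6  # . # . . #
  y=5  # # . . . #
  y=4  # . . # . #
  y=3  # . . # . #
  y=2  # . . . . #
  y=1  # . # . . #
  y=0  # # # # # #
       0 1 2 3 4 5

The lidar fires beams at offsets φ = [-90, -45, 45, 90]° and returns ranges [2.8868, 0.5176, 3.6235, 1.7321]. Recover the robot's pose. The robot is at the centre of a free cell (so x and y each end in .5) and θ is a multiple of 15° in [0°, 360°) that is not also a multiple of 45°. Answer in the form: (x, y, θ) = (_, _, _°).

Candidates: 19 free-cell centres × 16 headings = 304 poses. Raycast each; keep the one whose scan matches to 4 dp.
  (2.5, 3.5, 60°): beam 1 = 0.5774 ≠ 2.8868 ✗
  (4.5, 5.5, 150°): beam 1 = 1.0000 ≠ 2.8868 ✗
  (2.5, 2.5, 330°): beam 1 = 0.5774 ≠ 2.8868 ✗
  (1.5, 4.5, 255°): beam 1 = 0.5176 ≠ 2.8868 ✗
  (2.5, 3.5, 165°): beam 1 = 3.6235 ≠ 2.8868 ✗
  …
  (2.5, 3.5, 30°): r_1=2.8868, r_2=0.5176, r_3=3.6235, r_4=1.7321 — all match ✓
Unique over the lattice → pose = (2.5, 3.5, 30°).

(x, y, θ) = (2.5, 3.5, 30°)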